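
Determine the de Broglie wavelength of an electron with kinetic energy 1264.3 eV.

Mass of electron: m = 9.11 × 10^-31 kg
3.45 × 10^-11 m

Using λ = h/√(2mKE):

First convert KE to Joules: KE = 1264.3 eV = 2.026 × 10^-16 J

λ = h/√(2mKE)
λ = (6.626 × 10^-34 J·s) / √(2 × 9.11 × 10^-31 kg × 2.026 × 10^-16 J)
λ = 3.45 × 10^-11 m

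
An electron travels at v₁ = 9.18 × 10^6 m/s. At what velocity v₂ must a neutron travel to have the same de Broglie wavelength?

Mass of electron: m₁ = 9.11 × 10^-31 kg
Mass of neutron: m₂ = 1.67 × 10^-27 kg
v₂ = 5.01 × 10^3 m/s

For equal de Broglie wavelengths: λ₁ = λ₂

h/(m₁v₁) = h/(m₂v₂)
m₁v₁ = m₂v₂
v₂ = v₁ · (m₁/m₂)

v₂ = 9.18 × 10^6 m/s × (9.11 × 10^-31 kg / 1.67 × 10^-27 kg)
v₂ = 5.01 × 10^3 m/s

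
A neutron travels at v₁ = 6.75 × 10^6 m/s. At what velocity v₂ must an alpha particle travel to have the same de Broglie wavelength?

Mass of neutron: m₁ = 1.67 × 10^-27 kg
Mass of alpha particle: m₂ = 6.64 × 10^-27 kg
v₂ = 1.70 × 10^6 m/s

For equal de Broglie wavelengths: λ₁ = λ₂

h/(m₁v₁) = h/(m₂v₂)
m₁v₁ = m₂v₂
v₂ = v₁ · (m₁/m₂)

v₂ = 6.75 × 10^6 m/s × (1.67 × 10^-27 kg / 6.64 × 10^-27 kg)
v₂ = 1.70 × 10^6 m/s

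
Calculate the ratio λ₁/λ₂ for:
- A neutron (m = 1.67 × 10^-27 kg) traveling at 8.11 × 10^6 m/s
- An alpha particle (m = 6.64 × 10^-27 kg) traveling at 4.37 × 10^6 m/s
λ₁/λ₂ = 2.14

Using λ = h/(mv):

λ₁ = h/(m₁v₁) = 4.89 × 10^-14 m
λ₂ = h/(m₂v₂) = 2.28 × 10^-14 m

Ratio λ₁/λ₂ = (m₂v₂)/(m₁v₁)
         = (6.64 × 10^-27 kg × 4.37 × 10^6 m/s) / (1.67 × 10^-27 kg × 8.11 × 10^6 m/s)
         = 2.14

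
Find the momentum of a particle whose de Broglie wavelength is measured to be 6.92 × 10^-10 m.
9.58 × 10^-25 kg·m/s

From the de Broglie relation λ = h/p, we solve for p:

p = h/λ
p = (6.626 × 10^-34 J·s) / (6.92 × 10^-10 m)
p = 9.58 × 10^-25 kg·m/s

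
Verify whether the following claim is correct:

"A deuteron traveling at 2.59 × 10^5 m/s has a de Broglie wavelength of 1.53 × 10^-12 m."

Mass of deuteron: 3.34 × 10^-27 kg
False

The claim is incorrect.

Using λ = h/(mv):
λ = (6.626 × 10^-34 J·s) / (3.34 × 10^-27 kg × 2.59 × 10^5 m/s)
λ = 7.66 × 10^-13 m

The actual wavelength differs from the claimed 1.53 × 10^-12 m.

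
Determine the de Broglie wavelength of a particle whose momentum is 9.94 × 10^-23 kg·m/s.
6.67 × 10^-12 m

Using the de Broglie relation λ = h/p:

λ = h/p
λ = (6.626 × 10^-34 J·s) / (9.94 × 10^-23 kg·m/s)
λ = 6.67 × 10^-12 m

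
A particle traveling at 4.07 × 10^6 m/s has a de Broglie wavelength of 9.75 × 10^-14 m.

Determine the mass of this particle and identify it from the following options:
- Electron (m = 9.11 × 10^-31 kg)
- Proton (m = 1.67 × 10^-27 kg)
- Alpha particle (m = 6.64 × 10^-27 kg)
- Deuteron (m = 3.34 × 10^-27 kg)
The particle is a proton.

From λ = h/(mv), solve for mass:

m = h/(λv)
m = (6.626 × 10^-34 J·s) / (9.75 × 10^-14 m × 4.07 × 10^6 m/s)
m = 1.67 × 10^-27 kg

Comparing with the listed masses, this is closest to a proton.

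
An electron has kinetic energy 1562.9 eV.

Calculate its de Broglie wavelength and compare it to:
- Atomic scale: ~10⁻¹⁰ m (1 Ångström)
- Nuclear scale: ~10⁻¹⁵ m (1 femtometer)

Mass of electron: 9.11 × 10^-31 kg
λ = 3.10 × 10^-11 m, which is between nuclear and atomic scales.

Using λ = h/√(2mKE):

KE = 1562.9 eV = 2.504 × 10^-16 J

λ = h/√(2mKE)
λ = (6.626 × 10^-34 J·s) / √(2 × 9.11 × 10^-31 kg × 2.504 × 10^-16 J)
λ = 3.10 × 10^-11 m

Comparison:
- Atomic scale (10⁻¹⁰ m): λ is 0.31× this size
- Nuclear scale (10⁻¹⁵ m): λ is 3.1e+04× this size

The wavelength is between nuclear and atomic scales.

This wavelength is appropriate for probing atomic structure but too large for nuclear physics experiments.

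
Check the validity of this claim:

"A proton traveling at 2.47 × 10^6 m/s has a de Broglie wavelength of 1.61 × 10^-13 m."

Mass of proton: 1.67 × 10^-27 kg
True

The claim is correct.

Using λ = h/(mv):
λ = (6.626 × 10^-34 J·s) / (1.67 × 10^-27 kg × 2.47 × 10^6 m/s)
λ = 1.61 × 10^-13 m

This matches the claimed value.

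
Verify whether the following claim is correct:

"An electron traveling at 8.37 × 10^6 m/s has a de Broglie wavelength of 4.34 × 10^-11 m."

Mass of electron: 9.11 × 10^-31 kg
False

The claim is incorrect.

Using λ = h/(mv):
λ = (6.626 × 10^-34 J·s) / (9.11 × 10^-31 kg × 8.37 × 10^6 m/s)
λ = 8.69 × 10^-11 m

The actual wavelength differs from the claimed 4.34 × 10^-11 m.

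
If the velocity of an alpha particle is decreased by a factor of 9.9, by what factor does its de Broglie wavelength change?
The wavelength increases by a factor of 9.9.

From λ = h/(mv), the wavelength is inversely proportional to velocity:

λ ∝ 1/v

If v → v/9.9, then λ → 9.9λ

When velocity is decreased by a factor of 9.9, the wavelength increases by a factor of 9.9.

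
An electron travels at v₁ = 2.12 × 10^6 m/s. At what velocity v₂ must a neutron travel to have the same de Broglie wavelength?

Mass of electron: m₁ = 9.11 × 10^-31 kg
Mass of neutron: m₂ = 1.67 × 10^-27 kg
v₂ = 1.16 × 10^3 m/s

For equal de Broglie wavelengths: λ₁ = λ₂

h/(m₁v₁) = h/(m₂v₂)
m₁v₁ = m₂v₂
v₂ = v₁ · (m₁/m₂)

v₂ = 2.12 × 10^6 m/s × (9.11 × 10^-31 kg / 1.67 × 10^-27 kg)
v₂ = 1.16 × 10^3 m/s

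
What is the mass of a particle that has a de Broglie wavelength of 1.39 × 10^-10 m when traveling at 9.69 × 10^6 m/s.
4.92 × 10^-31 kg

From the de Broglie relation λ = h/(mv), we solve for m:

m = h/(λv)
m = (6.626 × 10^-34 J·s) / (1.39 × 10^-10 m × 9.69 × 10^6 m/s)
m = 4.92 × 10^-31 kg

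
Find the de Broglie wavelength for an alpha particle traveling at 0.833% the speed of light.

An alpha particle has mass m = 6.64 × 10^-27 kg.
4.00 × 10^-14 m

Using the de Broglie relation λ = h/(mv):

v = 0.833% × c = 2.497 × 10^6 m/s

λ = h/(mv)
λ = (6.626 × 10^-34 J·s) / (6.64 × 10^-27 kg × 2.497 × 10^6 m/s)
λ = 4.00 × 10^-14 m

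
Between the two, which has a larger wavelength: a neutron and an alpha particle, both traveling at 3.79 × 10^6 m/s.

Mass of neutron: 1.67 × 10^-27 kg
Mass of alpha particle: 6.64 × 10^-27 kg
The neutron has the longer wavelength.

Using λ = h/(mv), since both particles have the same velocity, the wavelength depends only on mass.

For neutron: λ₁ = h/(m₁v) = 1.05 × 10^-13 m
For alpha particle: λ₂ = h/(m₂v) = 2.63 × 10^-14 m

Since λ ∝ 1/m at constant velocity, the lighter particle has the longer wavelength.

The neutron has the longer de Broglie wavelength.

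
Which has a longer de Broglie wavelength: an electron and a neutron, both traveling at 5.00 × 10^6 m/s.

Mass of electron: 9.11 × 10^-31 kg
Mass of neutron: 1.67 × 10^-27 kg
The electron has the longer wavelength.

Using λ = h/(mv), since both particles have the same velocity, the wavelength depends only on mass.

For electron: λ₁ = h/(m₁v) = 1.45 × 10^-10 m
For neutron: λ₂ = h/(m₂v) = 7.94 × 10^-14 m

Since λ ∝ 1/m at constant velocity, the lighter particle has the longer wavelength.

The electron has the longer de Broglie wavelength.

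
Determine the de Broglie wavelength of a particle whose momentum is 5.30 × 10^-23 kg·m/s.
1.25 × 10^-11 m

Using the de Broglie relation λ = h/p:

λ = h/p
λ = (6.626 × 10^-34 J·s) / (5.30 × 10^-23 kg·m/s)
λ = 1.25 × 10^-11 m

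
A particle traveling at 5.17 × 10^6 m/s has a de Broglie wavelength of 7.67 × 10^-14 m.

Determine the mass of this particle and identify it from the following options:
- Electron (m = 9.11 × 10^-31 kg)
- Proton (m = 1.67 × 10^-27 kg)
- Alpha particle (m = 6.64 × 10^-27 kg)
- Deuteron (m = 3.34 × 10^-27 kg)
The particle is a proton.

From λ = h/(mv), solve for mass:

m = h/(λv)
m = (6.626 × 10^-34 J·s) / (7.67 × 10^-14 m × 5.17 × 10^6 m/s)
m = 1.67 × 10^-27 kg

Comparing with the listed masses, this is closest to a proton.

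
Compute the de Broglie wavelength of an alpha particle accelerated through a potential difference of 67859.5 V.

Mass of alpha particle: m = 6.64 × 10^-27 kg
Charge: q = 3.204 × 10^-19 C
3.90 × 10^-14 m

When a particle is accelerated through voltage V, it gains kinetic energy KE = qV.

The de Broglie wavelength is then λ = h/√(2mqV):

λ = h/√(2mqV)
λ = (6.626 × 10^-34 J·s) / √(2 × 6.64 × 10^-27 kg × 3.204 × 10^-19 C × 67859.5 V)
λ = 3.90 × 10^-14 m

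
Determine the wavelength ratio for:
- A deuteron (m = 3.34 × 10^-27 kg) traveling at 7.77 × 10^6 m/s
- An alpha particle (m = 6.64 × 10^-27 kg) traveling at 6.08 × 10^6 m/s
λ₁/λ₂ = 1.56

Using λ = h/(mv):

λ₁ = h/(m₁v₁) = 2.55 × 10^-14 m
λ₂ = h/(m₂v₂) = 1.64 × 10^-14 m

Ratio λ₁/λ₂ = (m₂v₂)/(m₁v₁)
         = (6.64 × 10^-27 kg × 6.08 × 10^6 m/s) / (3.34 × 10^-27 kg × 7.77 × 10^6 m/s)
         = 1.56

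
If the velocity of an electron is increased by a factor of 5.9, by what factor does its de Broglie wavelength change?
The wavelength decreases by a factor of 5.9.

From λ = h/(mv), the wavelength is inversely proportional to velocity:

λ ∝ 1/v

If v → 5.9v, then λ → λ/5.9

When velocity is increased by a factor of 5.9, the wavelength decreases by a factor of 5.9.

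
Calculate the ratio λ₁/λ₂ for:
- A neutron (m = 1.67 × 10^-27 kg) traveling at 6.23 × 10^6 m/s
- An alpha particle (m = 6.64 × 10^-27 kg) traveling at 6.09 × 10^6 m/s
λ₁/λ₂ = 3.89

Using λ = h/(mv):

λ₁ = h/(m₁v₁) = 6.37 × 10^-14 m
λ₂ = h/(m₂v₂) = 1.64 × 10^-14 m

Ratio λ₁/λ₂ = (m₂v₂)/(m₁v₁)
         = (6.64 × 10^-27 kg × 6.09 × 10^6 m/s) / (1.67 × 10^-27 kg × 6.23 × 10^6 m/s)
         = 3.89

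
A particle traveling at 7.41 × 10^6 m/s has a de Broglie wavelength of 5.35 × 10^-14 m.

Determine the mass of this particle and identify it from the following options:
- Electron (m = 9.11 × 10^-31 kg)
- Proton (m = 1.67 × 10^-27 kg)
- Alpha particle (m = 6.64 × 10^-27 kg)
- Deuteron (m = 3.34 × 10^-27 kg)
The particle is a proton.

From λ = h/(mv), solve for mass:

m = h/(λv)
m = (6.626 × 10^-34 J·s) / (5.35 × 10^-14 m × 7.41 × 10^6 m/s)
m = 1.67 × 10^-27 kg

Comparing with the listed masses, this is closest to a proton.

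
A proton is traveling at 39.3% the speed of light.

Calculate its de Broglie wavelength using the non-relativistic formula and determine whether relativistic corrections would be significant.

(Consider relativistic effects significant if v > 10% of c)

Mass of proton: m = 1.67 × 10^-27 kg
Yes, relativistic corrections are needed.

Using the non-relativistic de Broglie formula λ = h/(mv):

v = 39.3% × c = 1.178 × 10^8 m/s

λ = h/(mv)
λ = (6.626 × 10^-34 J·s) / (1.67 × 10^-27 kg × 1.178 × 10^8 m/s)
λ = 3.37 × 10^-15 m

Since v = 39.3% of c > 10% of c, relativistic corrections ARE significant and the actual wavelength would differ from this non-relativistic estimate.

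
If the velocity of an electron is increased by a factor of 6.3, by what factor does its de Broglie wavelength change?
The wavelength decreases by a factor of 6.3.

From λ = h/(mv), the wavelength is inversely proportional to velocity:

λ ∝ 1/v

If v → 6.3v, then λ → λ/6.3

When velocity is increased by a factor of 6.3, the wavelength decreases by a factor of 6.3.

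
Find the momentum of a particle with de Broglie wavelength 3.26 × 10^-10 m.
2.03 × 10^-24 kg·m/s

From the de Broglie relation λ = h/p, we solve for p:

p = h/λ
p = (6.626 × 10^-34 J·s) / (3.26 × 10^-10 m)
p = 2.03 × 10^-24 kg·m/s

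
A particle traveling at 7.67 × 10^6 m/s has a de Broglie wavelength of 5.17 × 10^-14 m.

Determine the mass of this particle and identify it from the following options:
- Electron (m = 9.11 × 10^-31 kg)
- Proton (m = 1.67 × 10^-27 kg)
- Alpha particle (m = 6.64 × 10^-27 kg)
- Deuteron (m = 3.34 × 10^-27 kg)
The particle is a proton.

From λ = h/(mv), solve for mass:

m = h/(λv)
m = (6.626 × 10^-34 J·s) / (5.17 × 10^-14 m × 7.67 × 10^6 m/s)
m = 1.67 × 10^-27 kg

Comparing with the listed masses, this is closest to a proton.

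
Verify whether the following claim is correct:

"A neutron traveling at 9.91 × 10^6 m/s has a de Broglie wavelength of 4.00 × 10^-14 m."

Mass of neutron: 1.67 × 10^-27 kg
True

The claim is correct.

Using λ = h/(mv):
λ = (6.626 × 10^-34 J·s) / (1.67 × 10^-27 kg × 9.91 × 10^6 m/s)
λ = 4.00 × 10^-14 m

This matches the claimed value.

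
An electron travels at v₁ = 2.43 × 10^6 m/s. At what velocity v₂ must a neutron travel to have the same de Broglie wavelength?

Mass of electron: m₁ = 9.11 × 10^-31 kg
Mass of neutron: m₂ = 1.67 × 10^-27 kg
v₂ = 1.33 × 10^3 m/s

For equal de Broglie wavelengths: λ₁ = λ₂

h/(m₁v₁) = h/(m₂v₂)
m₁v₁ = m₂v₂
v₂ = v₁ · (m₁/m₂)

v₂ = 2.43 × 10^6 m/s × (9.11 × 10^-31 kg / 1.67 × 10^-27 kg)
v₂ = 1.33 × 10^3 m/s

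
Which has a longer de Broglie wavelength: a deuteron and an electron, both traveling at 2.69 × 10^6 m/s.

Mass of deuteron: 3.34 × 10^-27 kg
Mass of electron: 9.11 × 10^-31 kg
The electron has the longer wavelength.

Using λ = h/(mv), since both particles have the same velocity, the wavelength depends only on mass.

For deuteron: λ₁ = h/(m₁v) = 7.37 × 10^-14 m
For electron: λ₂ = h/(m₂v) = 2.70 × 10^-10 m

Since λ ∝ 1/m at constant velocity, the lighter particle has the longer wavelength.

The electron has the longer de Broglie wavelength.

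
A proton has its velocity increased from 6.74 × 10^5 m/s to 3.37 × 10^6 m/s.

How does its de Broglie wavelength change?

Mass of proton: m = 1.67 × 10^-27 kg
The wavelength decreases by a factor of 5.

Using λ = h/(mv):

Initial wavelength: λ₁ = h/(mv₁) = 5.89 × 10^-13 m
Final wavelength: λ₂ = h/(mv₂) = 1.18 × 10^-13 m

Since λ ∝ 1/v, when velocity increases by a factor of 5, the wavelength decreases by a factor of 5.

λ₂/λ₁ = v₁/v₂ = 1/5

The wavelength decreases by a factor of 5.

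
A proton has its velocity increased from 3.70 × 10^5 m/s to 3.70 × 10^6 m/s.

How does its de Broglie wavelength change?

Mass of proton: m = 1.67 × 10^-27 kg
The wavelength decreases by a factor of 10.

Using λ = h/(mv):

Initial wavelength: λ₁ = h/(mv₁) = 1.07 × 10^-12 m
Final wavelength: λ₂ = h/(mv₂) = 1.07 × 10^-13 m

Since λ ∝ 1/v, when velocity increases by a factor of 10, the wavelength decreases by a factor of 10.

λ₂/λ₁ = v₁/v₂ = 1/10

The wavelength decreases by a factor of 10.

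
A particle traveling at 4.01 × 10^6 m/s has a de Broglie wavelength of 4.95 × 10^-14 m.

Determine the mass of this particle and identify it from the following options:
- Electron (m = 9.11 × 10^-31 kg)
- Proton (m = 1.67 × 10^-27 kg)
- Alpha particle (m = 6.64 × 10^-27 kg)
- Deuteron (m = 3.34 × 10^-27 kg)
The particle is a deuteron.

From λ = h/(mv), solve for mass:

m = h/(λv)
m = (6.626 × 10^-34 J·s) / (4.95 × 10^-14 m × 4.01 × 10^6 m/s)
m = 3.34 × 10^-27 kg

Comparing with the listed masses, this is closest to a deuteron.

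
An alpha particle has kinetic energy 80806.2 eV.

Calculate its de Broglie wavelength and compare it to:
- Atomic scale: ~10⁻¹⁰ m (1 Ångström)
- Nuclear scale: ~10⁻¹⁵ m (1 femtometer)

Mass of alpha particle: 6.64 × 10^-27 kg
λ = 5.05 × 10^-14 m, which is between nuclear and atomic scales.

Using λ = h/√(2mKE):

KE = 80806.2 eV = 1.295 × 10^-14 J

λ = h/√(2mKE)
λ = (6.626 × 10^-34 J·s) / √(2 × 6.64 × 10^-27 kg × 1.295 × 10^-14 J)
λ = 5.05 × 10^-14 m

Comparison:
- Atomic scale (10⁻¹⁰ m): λ is 0.00051× this size
- Nuclear scale (10⁻¹⁵ m): λ is 51× this size

The wavelength is between nuclear and atomic scales.

This wavelength is appropriate for probing atomic structure but too large for nuclear physics experiments.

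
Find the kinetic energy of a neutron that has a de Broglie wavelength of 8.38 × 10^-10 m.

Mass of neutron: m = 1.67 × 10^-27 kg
1.87 × 10^-22 J (or 1.17 × 10^-3 eV)

From λ = h/√(2mKE), we solve for KE:

λ² = h²/(2mKE)
KE = h²/(2mλ²)
KE = (6.626 × 10^-34 J·s)² / (2 × 1.67 × 10^-27 kg × (8.38 × 10^-10 m)²)
KE = 1.87 × 10^-22 J
KE = 1.17 × 10^-3 eV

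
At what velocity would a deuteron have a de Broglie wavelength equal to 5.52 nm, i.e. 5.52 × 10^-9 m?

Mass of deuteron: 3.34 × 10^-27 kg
3.59 × 10^1 m/s

From λ = h/(mv), solve for v:

v = h/(mλ)
v = (6.626 × 10^-34 J·s) / (3.34 × 10^-27 kg × 5.52 × 10^-9 m)
v = 3.59 × 10^1 m/s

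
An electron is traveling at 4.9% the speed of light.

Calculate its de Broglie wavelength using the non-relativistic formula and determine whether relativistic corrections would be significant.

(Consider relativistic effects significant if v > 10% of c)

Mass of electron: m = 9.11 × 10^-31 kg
No, relativistic corrections are not needed.

Using the non-relativistic de Broglie formula λ = h/(mv):

v = 4.9% × c = 1.469 × 10^7 m/s

λ = h/(mv)
λ = (6.626 × 10^-34 J·s) / (9.11 × 10^-31 kg × 1.469 × 10^7 m/s)
λ = 4.95 × 10^-11 m

Since v = 4.9% of c < 10% of c, relativistic corrections are NOT significant and this non-relativistic result is a good approximation.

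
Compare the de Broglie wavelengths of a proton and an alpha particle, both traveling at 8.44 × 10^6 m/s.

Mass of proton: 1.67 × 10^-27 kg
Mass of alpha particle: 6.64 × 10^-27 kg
The proton has the longer wavelength.

Using λ = h/(mv), since both particles have the same velocity, the wavelength depends only on mass.

For proton: λ₁ = h/(m₁v) = 4.70 × 10^-14 m
For alpha particle: λ₂ = h/(m₂v) = 1.18 × 10^-14 m

Since λ ∝ 1/m at constant velocity, the lighter particle has the longer wavelength.

The proton has the longer de Broglie wavelength.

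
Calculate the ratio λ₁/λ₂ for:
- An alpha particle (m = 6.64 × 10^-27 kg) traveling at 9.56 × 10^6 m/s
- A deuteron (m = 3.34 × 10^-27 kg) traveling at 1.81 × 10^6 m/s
λ₁/λ₂ = 0.0952

Using λ = h/(mv):

λ₁ = h/(m₁v₁) = 1.04 × 10^-14 m
λ₂ = h/(m₂v₂) = 1.10 × 10^-13 m

Ratio λ₁/λ₂ = (m₂v₂)/(m₁v₁)
         = (3.34 × 10^-27 kg × 1.81 × 10^6 m/s) / (6.64 × 10^-27 kg × 9.56 × 10^6 m/s)
         = 0.0952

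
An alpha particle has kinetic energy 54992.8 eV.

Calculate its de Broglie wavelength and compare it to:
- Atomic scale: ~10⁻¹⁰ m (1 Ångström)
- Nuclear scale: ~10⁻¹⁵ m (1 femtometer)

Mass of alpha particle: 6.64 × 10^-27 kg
λ = 6.13 × 10^-14 m, which is between nuclear and atomic scales.

Using λ = h/√(2mKE):

KE = 54992.8 eV = 8.811 × 10^-15 J

λ = h/√(2mKE)
λ = (6.626 × 10^-34 J·s) / √(2 × 6.64 × 10^-27 kg × 8.811 × 10^-15 J)
λ = 6.13 × 10^-14 m

Comparison:
- Atomic scale (10⁻¹⁰ m): λ is 0.00061× this size
- Nuclear scale (10⁻¹⁵ m): λ is 61× this size

The wavelength is between nuclear and atomic scales.

This wavelength is appropriate for probing atomic structure but too large for nuclear physics experiments.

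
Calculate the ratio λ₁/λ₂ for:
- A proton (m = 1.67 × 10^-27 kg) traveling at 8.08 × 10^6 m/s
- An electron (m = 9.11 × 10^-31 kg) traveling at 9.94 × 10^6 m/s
λ₁/λ₂ = 6.71 × 10^-4

Using λ = h/(mv):

λ₁ = h/(m₁v₁) = 4.91 × 10^-14 m
λ₂ = h/(m₂v₂) = 7.32 × 10^-11 m

Ratio λ₁/λ₂ = (m₂v₂)/(m₁v₁)
         = (9.11 × 10^-31 kg × 9.94 × 10^6 m/s) / (1.67 × 10^-27 kg × 8.08 × 10^6 m/s)
         = 6.71 × 10^-4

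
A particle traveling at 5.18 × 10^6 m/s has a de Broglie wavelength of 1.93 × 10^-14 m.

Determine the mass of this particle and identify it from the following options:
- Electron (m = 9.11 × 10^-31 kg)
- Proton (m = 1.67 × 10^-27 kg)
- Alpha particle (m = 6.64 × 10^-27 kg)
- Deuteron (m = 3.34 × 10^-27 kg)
The particle is an alpha particle.

From λ = h/(mv), solve for mass:

m = h/(λv)
m = (6.626 × 10^-34 J·s) / (1.93 × 10^-14 m × 5.18 × 10^6 m/s)
m = 6.63 × 10^-27 kg

Comparing with the listed masses, this is closest to an alpha particle.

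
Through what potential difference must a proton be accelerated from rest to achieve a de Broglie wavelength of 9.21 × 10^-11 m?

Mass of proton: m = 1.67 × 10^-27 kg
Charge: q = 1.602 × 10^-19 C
9.67 × 10^-2 V

From λ = h/√(2mqV), we solve for V:

λ² = h²/(2mqV)
V = h²/(2mqλ²)
V = (6.626 × 10^-34 J·s)² / (2 × 1.67 × 10^-27 kg × 1.602 × 10^-19 C × (9.21 × 10^-11 m)²)
V = 9.67 × 10^-2 V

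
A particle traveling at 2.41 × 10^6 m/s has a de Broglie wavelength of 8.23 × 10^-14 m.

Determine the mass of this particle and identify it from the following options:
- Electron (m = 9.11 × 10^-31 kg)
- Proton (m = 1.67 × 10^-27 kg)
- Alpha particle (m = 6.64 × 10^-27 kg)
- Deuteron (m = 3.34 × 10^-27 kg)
The particle is a deuteron.

From λ = h/(mv), solve for mass:

m = h/(λv)
m = (6.626 × 10^-34 J·s) / (8.23 × 10^-14 m × 2.41 × 10^6 m/s)
m = 3.34 × 10^-27 kg

Comparing with the listed masses, this is closest to a deuteron.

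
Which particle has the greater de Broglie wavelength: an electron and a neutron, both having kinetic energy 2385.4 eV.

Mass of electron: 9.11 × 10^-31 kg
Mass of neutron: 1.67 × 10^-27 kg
The electron has the longer wavelength.

Using λ = h/√(2mKE):

For electron: λ₁ = h/√(2m₁KE) = 2.51 × 10^-11 m
For neutron: λ₂ = h/√(2m₂KE) = 5.86 × 10^-13 m

Since λ ∝ 1/√m at constant kinetic energy, the lighter particle has the longer wavelength.

The electron has the longer de Broglie wavelength.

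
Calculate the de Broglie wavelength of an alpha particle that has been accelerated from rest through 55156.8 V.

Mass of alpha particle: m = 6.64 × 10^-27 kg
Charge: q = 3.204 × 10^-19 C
4.33 × 10^-14 m

When a particle is accelerated through voltage V, it gains kinetic energy KE = qV.

The de Broglie wavelength is then λ = h/√(2mqV):

λ = h/√(2mqV)
λ = (6.626 × 10^-34 J·s) / √(2 × 6.64 × 10^-27 kg × 3.204 × 10^-19 C × 55156.8 V)
λ = 4.33 × 10^-14 m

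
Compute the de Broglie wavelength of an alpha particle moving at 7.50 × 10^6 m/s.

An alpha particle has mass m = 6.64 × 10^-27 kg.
1.33 × 10^-14 m

Using the de Broglie relation λ = h/(mv):

λ = h/(mv)
λ = (6.626 × 10^-34 J·s) / (6.64 × 10^-27 kg × 7.50 × 10^6 m/s)
λ = 1.33 × 10^-14 m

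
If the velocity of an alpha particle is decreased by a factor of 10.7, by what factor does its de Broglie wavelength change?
The wavelength increases by a factor of 10.7.

From λ = h/(mv), the wavelength is inversely proportional to velocity:

λ ∝ 1/v

If v → v/10.7, then λ → 10.7λ

When velocity is decreased by a factor of 10.7, the wavelength increases by a factor of 10.7.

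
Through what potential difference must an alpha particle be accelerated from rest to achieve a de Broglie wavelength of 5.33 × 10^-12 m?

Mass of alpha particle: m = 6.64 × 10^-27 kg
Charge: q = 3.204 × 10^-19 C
3.63 V

From λ = h/√(2mqV), we solve for V:

λ² = h²/(2mqV)
V = h²/(2mqλ²)
V = (6.626 × 10^-34 J·s)² / (2 × 6.64 × 10^-27 kg × 3.204 × 10^-19 C × (5.33 × 10^-12 m)²)
V = 3.63 V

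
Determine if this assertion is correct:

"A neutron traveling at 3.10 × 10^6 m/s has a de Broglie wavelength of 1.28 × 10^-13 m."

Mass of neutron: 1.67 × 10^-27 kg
True

The claim is correct.

Using λ = h/(mv):
λ = (6.626 × 10^-34 J·s) / (1.67 × 10^-27 kg × 3.10 × 10^6 m/s)
λ = 1.28 × 10^-13 m

This matches the claimed value.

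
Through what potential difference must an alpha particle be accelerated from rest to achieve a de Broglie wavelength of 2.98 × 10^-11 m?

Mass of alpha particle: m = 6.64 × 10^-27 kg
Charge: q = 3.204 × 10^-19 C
1.16 × 10^-1 V

From λ = h/√(2mqV), we solve for V:

λ² = h²/(2mqV)
V = h²/(2mqλ²)
V = (6.626 × 10^-34 J·s)² / (2 × 6.64 × 10^-27 kg × 3.204 × 10^-19 C × (2.98 × 10^-11 m)²)
V = 1.16 × 10^-1 V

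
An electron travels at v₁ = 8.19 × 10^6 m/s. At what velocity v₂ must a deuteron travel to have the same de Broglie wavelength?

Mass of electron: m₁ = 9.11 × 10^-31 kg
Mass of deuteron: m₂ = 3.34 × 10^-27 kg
v₂ = 2.23 × 10^3 m/s

For equal de Broglie wavelengths: λ₁ = λ₂

h/(m₁v₁) = h/(m₂v₂)
m₁v₁ = m₂v₂
v₂ = v₁ · (m₁/m₂)

v₂ = 8.19 × 10^6 m/s × (9.11 × 10^-31 kg / 3.34 × 10^-27 kg)
v₂ = 2.23 × 10^3 m/s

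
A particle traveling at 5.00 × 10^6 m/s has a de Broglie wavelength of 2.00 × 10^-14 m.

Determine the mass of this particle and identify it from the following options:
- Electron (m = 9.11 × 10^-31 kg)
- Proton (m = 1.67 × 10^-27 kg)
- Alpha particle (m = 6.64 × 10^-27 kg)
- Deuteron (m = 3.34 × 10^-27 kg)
The particle is an alpha particle.

From λ = h/(mv), solve for mass:

m = h/(λv)
m = (6.626 × 10^-34 J·s) / (2.00 × 10^-14 m × 5.00 × 10^6 m/s)
m = 6.63 × 10^-27 kg

Comparing with the listed masses, this is closest to an alpha particle.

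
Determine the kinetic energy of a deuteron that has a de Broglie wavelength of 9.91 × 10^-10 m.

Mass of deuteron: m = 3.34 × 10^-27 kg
6.69 × 10^-23 J (or 4.18 × 10^-4 eV)

From λ = h/√(2mKE), we solve for KE:

λ² = h²/(2mKE)
KE = h²/(2mλ²)
KE = (6.626 × 10^-34 J·s)² / (2 × 3.34 × 10^-27 kg × (9.91 × 10^-10 m)²)
KE = 6.69 × 10^-23 J
KE = 4.18 × 10^-4 eV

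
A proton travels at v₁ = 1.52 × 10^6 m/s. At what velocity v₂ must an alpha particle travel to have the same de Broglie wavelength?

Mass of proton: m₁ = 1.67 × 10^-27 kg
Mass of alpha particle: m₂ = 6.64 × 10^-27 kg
v₂ = 3.82 × 10^5 m/s

For equal de Broglie wavelengths: λ₁ = λ₂

h/(m₁v₁) = h/(m₂v₂)
m₁v₁ = m₂v₂
v₂ = v₁ · (m₁/m₂)

v₂ = 1.52 × 10^6 m/s × (1.67 × 10^-27 kg / 6.64 × 10^-27 kg)
v₂ = 3.82 × 10^5 m/s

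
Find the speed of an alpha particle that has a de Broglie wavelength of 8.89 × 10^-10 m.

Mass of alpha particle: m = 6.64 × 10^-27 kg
1.12 × 10^2 m/s

From the de Broglie relation λ = h/(mv), we solve for v:

v = h/(mλ)
v = (6.626 × 10^-34 J·s) / (6.64 × 10^-27 kg × 8.89 × 10^-10 m)
v = 1.12 × 10^2 m/s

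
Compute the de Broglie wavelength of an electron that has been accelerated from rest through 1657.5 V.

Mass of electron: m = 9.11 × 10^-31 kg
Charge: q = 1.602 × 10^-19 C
3.01 × 10^-11 m

When a particle is accelerated through voltage V, it gains kinetic energy KE = qV.

The de Broglie wavelength is then λ = h/√(2mqV):

λ = h/√(2mqV)
λ = (6.626 × 10^-34 J·s) / √(2 × 9.11 × 10^-31 kg × 1.602 × 10^-19 C × 1657.5 V)
λ = 3.01 × 10^-11 m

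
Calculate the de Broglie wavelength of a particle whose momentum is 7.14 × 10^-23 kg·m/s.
9.28 × 10^-12 m

Using the de Broglie relation λ = h/p:

λ = h/p
λ = (6.626 × 10^-34 J·s) / (7.14 × 10^-23 kg·m/s)
λ = 9.28 × 10^-12 m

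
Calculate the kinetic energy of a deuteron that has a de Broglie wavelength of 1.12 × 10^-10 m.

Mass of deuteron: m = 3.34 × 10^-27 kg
5.24 × 10^-21 J (or 0.0327 eV)

From λ = h/√(2mKE), we solve for KE:

λ² = h²/(2mKE)
KE = h²/(2mλ²)
KE = (6.626 × 10^-34 J·s)² / (2 × 3.34 × 10^-27 kg × (1.12 × 10^-10 m)²)
KE = 5.24 × 10^-21 J
KE = 0.0327 eV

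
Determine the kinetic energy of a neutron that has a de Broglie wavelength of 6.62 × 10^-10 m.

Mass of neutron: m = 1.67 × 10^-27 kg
3.00 × 10^-22 J (or 1.87 × 10^-3 eV)

From λ = h/√(2mKE), we solve for KE:

λ² = h²/(2mKE)
KE = h²/(2mλ²)
KE = (6.626 × 10^-34 J·s)² / (2 × 1.67 × 10^-27 kg × (6.62 × 10^-10 m)²)
KE = 3.00 × 10^-22 J
KE = 1.87 × 10^-3 eV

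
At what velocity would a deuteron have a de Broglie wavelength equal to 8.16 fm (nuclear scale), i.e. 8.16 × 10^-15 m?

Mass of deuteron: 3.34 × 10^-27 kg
2.43 × 10^7 m/s

From λ = h/(mv), solve for v:

v = h/(mλ)
v = (6.626 × 10^-34 J·s) / (3.34 × 10^-27 kg × 8.16 × 10^-15 m)
v = 2.43 × 10^7 m/s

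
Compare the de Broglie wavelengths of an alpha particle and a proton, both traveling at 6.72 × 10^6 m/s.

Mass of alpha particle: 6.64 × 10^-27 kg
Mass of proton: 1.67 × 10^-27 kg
The proton has the longer wavelength.

Using λ = h/(mv), since both particles have the same velocity, the wavelength depends only on mass.

For alpha particle: λ₁ = h/(m₁v) = 1.48 × 10^-14 m
For proton: λ₂ = h/(m₂v) = 5.90 × 10^-14 m

Since λ ∝ 1/m at constant velocity, the lighter particle has the longer wavelength.

The proton has the longer de Broglie wavelength.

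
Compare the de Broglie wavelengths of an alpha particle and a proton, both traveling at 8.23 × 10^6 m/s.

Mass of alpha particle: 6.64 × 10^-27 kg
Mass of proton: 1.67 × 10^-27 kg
The proton has the longer wavelength.

Using λ = h/(mv), since both particles have the same velocity, the wavelength depends only on mass.

For alpha particle: λ₁ = h/(m₁v) = 1.21 × 10^-14 m
For proton: λ₂ = h/(m₂v) = 4.82 × 10^-14 m

Since λ ∝ 1/m at constant velocity, the lighter particle has the longer wavelength.

The proton has the longer de Broglie wavelength.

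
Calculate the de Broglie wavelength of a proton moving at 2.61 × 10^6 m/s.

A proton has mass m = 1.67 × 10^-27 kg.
1.52 × 10^-13 m

Using the de Broglie relation λ = h/(mv):

λ = h/(mv)
λ = (6.626 × 10^-34 J·s) / (1.67 × 10^-27 kg × 2.61 × 10^6 m/s)
λ = 1.52 × 10^-13 m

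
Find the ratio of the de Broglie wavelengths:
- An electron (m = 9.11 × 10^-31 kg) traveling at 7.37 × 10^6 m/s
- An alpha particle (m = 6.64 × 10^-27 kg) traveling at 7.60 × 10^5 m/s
λ₁/λ₂ = 752

Using λ = h/(mv):

λ₁ = h/(m₁v₁) = 9.87 × 10^-11 m
λ₂ = h/(m₂v₂) = 1.31 × 10^-13 m

Ratio λ₁/λ₂ = (m₂v₂)/(m₁v₁)
         = (6.64 × 10^-27 kg × 7.60 × 10^5 m/s) / (9.11 × 10^-31 kg × 7.37 × 10^6 m/s)
         = 752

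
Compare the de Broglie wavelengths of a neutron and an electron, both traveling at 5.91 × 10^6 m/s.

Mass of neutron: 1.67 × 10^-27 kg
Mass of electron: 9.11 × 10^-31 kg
The electron has the longer wavelength.

Using λ = h/(mv), since both particles have the same velocity, the wavelength depends only on mass.

For neutron: λ₁ = h/(m₁v) = 6.71 × 10^-14 m
For electron: λ₂ = h/(m₂v) = 1.23 × 10^-10 m

Since λ ∝ 1/m at constant velocity, the lighter particle has the longer wavelength.

The electron has the longer de Broglie wavelength.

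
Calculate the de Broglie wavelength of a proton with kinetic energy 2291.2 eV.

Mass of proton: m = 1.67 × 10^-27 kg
5.98 × 10^-13 m

Using λ = h/√(2mKE):

First convert KE to Joules: KE = 2291.2 eV = 3.671 × 10^-16 J

λ = h/√(2mKE)
λ = (6.626 × 10^-34 J·s) / √(2 × 1.67 × 10^-27 kg × 3.671 × 10^-16 J)
λ = 5.98 × 10^-13 m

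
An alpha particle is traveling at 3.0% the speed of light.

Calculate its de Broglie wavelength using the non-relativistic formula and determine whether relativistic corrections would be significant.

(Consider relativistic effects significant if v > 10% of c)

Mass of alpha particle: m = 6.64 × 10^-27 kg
No, relativistic corrections are not needed.

Using the non-relativistic de Broglie formula λ = h/(mv):

v = 3.0% × c = 8.994 × 10^6 m/s

λ = h/(mv)
λ = (6.626 × 10^-34 J·s) / (6.64 × 10^-27 kg × 8.994 × 10^6 m/s)
λ = 1.11 × 10^-14 m

Since v = 3.0% of c < 10% of c, relativistic corrections are NOT significant and this non-relativistic result is a good approximation.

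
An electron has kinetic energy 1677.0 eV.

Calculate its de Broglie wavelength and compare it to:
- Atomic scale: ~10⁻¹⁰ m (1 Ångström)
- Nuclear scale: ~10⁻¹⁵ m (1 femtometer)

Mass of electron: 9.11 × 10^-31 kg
λ = 2.99 × 10^-11 m, which is between nuclear and atomic scales.

Using λ = h/√(2mKE):

KE = 1677.0 eV = 2.687 × 10^-16 J

λ = h/√(2mKE)
λ = (6.626 × 10^-34 J·s) / √(2 × 9.11 × 10^-31 kg × 2.687 × 10^-16 J)
λ = 2.99 × 10^-11 m

Comparison:
- Atomic scale (10⁻¹⁰ m): λ is 0.3× this size
- Nuclear scale (10⁻¹⁵ m): λ is 3e+04× this size

The wavelength is between nuclear and atomic scales.

This wavelength is appropriate for probing atomic structure but too large for nuclear physics experiments.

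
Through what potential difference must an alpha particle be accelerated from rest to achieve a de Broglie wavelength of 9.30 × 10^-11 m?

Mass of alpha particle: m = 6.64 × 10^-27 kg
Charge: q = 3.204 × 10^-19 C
1.19 × 10^-2 V

From λ = h/√(2mqV), we solve for V:

λ² = h²/(2mqV)
V = h²/(2mqλ²)
V = (6.626 × 10^-34 J·s)² / (2 × 6.64 × 10^-27 kg × 3.204 × 10^-19 C × (9.30 × 10^-11 m)²)
V = 1.19 × 10^-2 V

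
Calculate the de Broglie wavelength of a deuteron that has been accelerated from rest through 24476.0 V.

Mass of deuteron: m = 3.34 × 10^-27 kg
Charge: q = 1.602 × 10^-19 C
1.29 × 10^-13 m

When a particle is accelerated through voltage V, it gains kinetic energy KE = qV.

The de Broglie wavelength is then λ = h/√(2mqV):

λ = h/√(2mqV)
λ = (6.626 × 10^-34 J·s) / √(2 × 3.34 × 10^-27 kg × 1.602 × 10^-19 C × 24476.0 V)
λ = 1.29 × 10^-13 m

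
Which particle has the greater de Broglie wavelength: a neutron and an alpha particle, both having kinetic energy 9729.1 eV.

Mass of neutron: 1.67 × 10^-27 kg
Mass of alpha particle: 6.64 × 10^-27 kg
The neutron has the longer wavelength.

Using λ = h/√(2mKE):

For neutron: λ₁ = h/√(2m₁KE) = 2.90 × 10^-13 m
For alpha particle: λ₂ = h/√(2m₂KE) = 1.46 × 10^-13 m

Since λ ∝ 1/√m at constant kinetic energy, the lighter particle has the longer wavelength.

The neutron has the longer de Broglie wavelength.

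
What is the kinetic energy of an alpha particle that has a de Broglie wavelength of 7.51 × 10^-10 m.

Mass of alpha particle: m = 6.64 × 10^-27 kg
5.86 × 10^-23 J (or 3.66 × 10^-4 eV)

From λ = h/√(2mKE), we solve for KE:

λ² = h²/(2mKE)
KE = h²/(2mλ²)
KE = (6.626 × 10^-34 J·s)² / (2 × 6.64 × 10^-27 kg × (7.51 × 10^-10 m)²)
KE = 5.86 × 10^-23 J
KE = 3.66 × 10^-4 eV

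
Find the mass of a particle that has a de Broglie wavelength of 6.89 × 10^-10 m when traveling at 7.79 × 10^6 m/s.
1.23 × 10^-31 kg

From the de Broglie relation λ = h/(mv), we solve for m:

m = h/(λv)
m = (6.626 × 10^-34 J·s) / (6.89 × 10^-10 m × 7.79 × 10^6 m/s)
m = 1.23 × 10^-31 kg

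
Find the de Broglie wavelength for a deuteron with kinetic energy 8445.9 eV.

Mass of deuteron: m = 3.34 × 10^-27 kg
2.20 × 10^-13 m

Using λ = h/√(2mKE):

First convert KE to Joules: KE = 8445.9 eV = 1.353 × 10^-15 J

λ = h/√(2mKE)
λ = (6.626 × 10^-34 J·s) / √(2 × 3.34 × 10^-27 kg × 1.353 × 10^-15 J)
λ = 2.20 × 10^-13 m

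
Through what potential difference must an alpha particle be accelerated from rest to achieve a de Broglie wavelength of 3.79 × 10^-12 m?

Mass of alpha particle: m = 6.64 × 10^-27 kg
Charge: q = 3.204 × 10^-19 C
7.18 V

From λ = h/√(2mqV), we solve for V:

λ² = h²/(2mqV)
V = h²/(2mqλ²)
V = (6.626 × 10^-34 J·s)² / (2 × 6.64 × 10^-27 kg × 3.204 × 10^-19 C × (3.79 × 10^-12 m)²)
V = 7.18 V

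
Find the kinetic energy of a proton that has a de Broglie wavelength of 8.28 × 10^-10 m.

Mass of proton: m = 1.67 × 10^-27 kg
1.92 × 10^-22 J (or 1.20 × 10^-3 eV)

From λ = h/√(2mKE), we solve for KE:

λ² = h²/(2mKE)
KE = h²/(2mλ²)
KE = (6.626 × 10^-34 J·s)² / (2 × 1.67 × 10^-27 kg × (8.28 × 10^-10 m)²)
KE = 1.92 × 10^-22 J
KE = 1.20 × 10^-3 eV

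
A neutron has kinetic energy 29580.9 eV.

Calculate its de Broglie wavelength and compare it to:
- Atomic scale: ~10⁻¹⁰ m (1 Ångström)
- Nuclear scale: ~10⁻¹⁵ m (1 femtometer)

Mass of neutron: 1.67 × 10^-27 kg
λ = 1.67 × 10^-13 m, which is between nuclear and atomic scales.

Using λ = h/√(2mKE):

KE = 29580.9 eV = 4.739 × 10^-15 J

λ = h/√(2mKE)
λ = (6.626 × 10^-34 J·s) / √(2 × 1.67 × 10^-27 kg × 4.739 × 10^-15 J)
λ = 1.67 × 10^-13 m

Comparison:
- Atomic scale (10⁻¹⁰ m): λ is 0.0017× this size
- Nuclear scale (10⁻¹⁵ m): λ is 1.7e+02× this size

The wavelength is between nuclear and atomic scales.

This wavelength is appropriate for probing atomic structure but too large for nuclear physics experiments.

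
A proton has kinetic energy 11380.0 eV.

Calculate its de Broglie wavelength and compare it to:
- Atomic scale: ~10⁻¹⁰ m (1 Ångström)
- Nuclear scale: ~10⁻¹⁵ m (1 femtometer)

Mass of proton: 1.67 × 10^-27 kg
λ = 2.69 × 10^-13 m, which is between nuclear and atomic scales.

Using λ = h/√(2mKE):

KE = 11380.0 eV = 1.823 × 10^-15 J

λ = h/√(2mKE)
λ = (6.626 × 10^-34 J·s) / √(2 × 1.67 × 10^-27 kg × 1.823 × 10^-15 J)
λ = 2.69 × 10^-13 m

Comparison:
- Atomic scale (10⁻¹⁰ m): λ is 0.0027× this size
- Nuclear scale (10⁻¹⁵ m): λ is 2.7e+02× this size

The wavelength is between nuclear and atomic scales.

This wavelength is appropriate for probing atomic structure but too large for nuclear physics experiments.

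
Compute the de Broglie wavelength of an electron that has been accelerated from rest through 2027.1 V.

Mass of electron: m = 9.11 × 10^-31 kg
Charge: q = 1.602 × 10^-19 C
2.72 × 10^-11 m

When a particle is accelerated through voltage V, it gains kinetic energy KE = qV.

The de Broglie wavelength is then λ = h/√(2mqV):

λ = h/√(2mqV)
λ = (6.626 × 10^-34 J·s) / √(2 × 9.11 × 10^-31 kg × 1.602 × 10^-19 C × 2027.1 V)
λ = 2.72 × 10^-11 m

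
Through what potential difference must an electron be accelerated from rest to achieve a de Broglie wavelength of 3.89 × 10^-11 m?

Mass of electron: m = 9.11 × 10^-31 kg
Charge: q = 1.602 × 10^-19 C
994 V

From λ = h/√(2mqV), we solve for V:

λ² = h²/(2mqV)
V = h²/(2mqλ²)
V = (6.626 × 10^-34 J·s)² / (2 × 9.11 × 10^-31 kg × 1.602 × 10^-19 C × (3.89 × 10^-11 m)²)
V = 994 V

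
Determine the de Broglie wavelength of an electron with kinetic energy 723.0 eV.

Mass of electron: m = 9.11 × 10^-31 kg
4.56 × 10^-11 m

Using λ = h/√(2mKE):

First convert KE to Joules: KE = 723.0 eV = 1.158 × 10^-16 J

λ = h/√(2mKE)
λ = (6.626 × 10^-34 J·s) / √(2 × 9.11 × 10^-31 kg × 1.158 × 10^-16 J)
λ = 4.56 × 10^-11 m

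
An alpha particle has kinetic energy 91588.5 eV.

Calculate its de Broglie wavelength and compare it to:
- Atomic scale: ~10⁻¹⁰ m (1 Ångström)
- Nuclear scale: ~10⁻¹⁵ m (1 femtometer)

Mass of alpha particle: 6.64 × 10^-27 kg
λ = 4.75 × 10^-14 m, which is between nuclear and atomic scales.

Using λ = h/√(2mKE):

KE = 91588.5 eV = 1.467 × 10^-14 J

λ = h/√(2mKE)
λ = (6.626 × 10^-34 J·s) / √(2 × 6.64 × 10^-27 kg × 1.467 × 10^-14 J)
λ = 4.75 × 10^-14 m

Comparison:
- Atomic scale (10⁻¹⁰ m): λ is 0.00047× this size
- Nuclear scale (10⁻¹⁵ m): λ is 47× this size

The wavelength is between nuclear and atomic scales.

This wavelength is appropriate for probing atomic structure but too large for nuclear physics experiments.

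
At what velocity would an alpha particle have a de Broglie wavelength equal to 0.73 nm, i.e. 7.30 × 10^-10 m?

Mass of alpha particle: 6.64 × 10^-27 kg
1.37 × 10^2 m/s

From λ = h/(mv), solve for v:

v = h/(mλ)
v = (6.626 × 10^-34 J·s) / (6.64 × 10^-27 kg × 7.30 × 10^-10 m)
v = 1.37 × 10^2 m/s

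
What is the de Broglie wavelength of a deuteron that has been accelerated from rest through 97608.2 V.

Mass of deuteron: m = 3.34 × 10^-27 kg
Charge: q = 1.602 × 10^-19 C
6.48 × 10^-14 m

When a particle is accelerated through voltage V, it gains kinetic energy KE = qV.

The de Broglie wavelength is then λ = h/√(2mqV):

λ = h/√(2mqV)
λ = (6.626 × 10^-34 J·s) / √(2 × 3.34 × 10^-27 kg × 1.602 × 10^-19 C × 97608.2 V)
λ = 6.48 × 10^-14 m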